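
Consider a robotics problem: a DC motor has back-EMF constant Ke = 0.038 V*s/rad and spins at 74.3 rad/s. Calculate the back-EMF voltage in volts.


V_emf = Ke * omega = 0.038*74.3 = 2.8234

2.8234 V


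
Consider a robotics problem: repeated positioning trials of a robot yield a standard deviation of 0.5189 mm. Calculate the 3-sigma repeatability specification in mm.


repeatability = 3*sigma = 3*0.5189 = 1.5567

1.5567 mm


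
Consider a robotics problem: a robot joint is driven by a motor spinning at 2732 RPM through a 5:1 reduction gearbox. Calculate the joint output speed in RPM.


omega_joint = omega_motor / N = 2732 / 5 = 546.4000

546.4000 RPM


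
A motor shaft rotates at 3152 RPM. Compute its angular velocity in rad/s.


omega = 3152 * 2*pi/60 = 330.0767

330.0767 rad/s


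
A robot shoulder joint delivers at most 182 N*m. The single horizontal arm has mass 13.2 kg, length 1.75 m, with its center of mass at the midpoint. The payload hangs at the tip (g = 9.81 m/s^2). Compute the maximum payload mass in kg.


tau_arm = m_arm*g*(L/2) = 13.2*9.81*1.75/2 = 113.3055 N*m
tau_payload = tau_max - tau_arm = 182 - 113.3055 = 68.6945
m_payload = tau_payload / (g*L) = 68.6945 / (9.81*1.75) = 4.0014

4.0014 kg


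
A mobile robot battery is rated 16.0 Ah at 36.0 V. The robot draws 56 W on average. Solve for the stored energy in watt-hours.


E = capacity * V = 16.0*36.0 = 576.0000

576.0000 Wh


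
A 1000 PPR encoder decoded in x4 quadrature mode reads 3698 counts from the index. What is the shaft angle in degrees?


angle = counts * 360 / (PPR*4) = 3698 * 360 / 4000 = 332.8200

332.8200 degrees


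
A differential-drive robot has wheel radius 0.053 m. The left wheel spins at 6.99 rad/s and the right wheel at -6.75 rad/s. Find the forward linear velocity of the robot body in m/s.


v = r*(wR + wL)/2 = 0.053*(-6.75 + 6.99)/2 = 0.0064

0.0064 m/s


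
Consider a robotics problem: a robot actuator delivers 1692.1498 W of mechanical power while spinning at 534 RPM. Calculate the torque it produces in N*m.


omega = 534 * 2*pi/60 = 55.920349 rad/s
tau = P / omega = 1692.1498 / 55.920349 = 30.2600

30.2600 N*m


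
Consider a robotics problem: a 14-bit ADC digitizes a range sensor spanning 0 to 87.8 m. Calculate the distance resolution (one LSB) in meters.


res = range / 2^n = 87.8/2^14 = 87.8/16384 = 0.0054

0.0054 m


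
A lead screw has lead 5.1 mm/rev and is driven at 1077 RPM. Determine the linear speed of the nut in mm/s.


v = lead * (RPM/60) = 5.1*1077/60 = 91.5450

91.5450 mm/s


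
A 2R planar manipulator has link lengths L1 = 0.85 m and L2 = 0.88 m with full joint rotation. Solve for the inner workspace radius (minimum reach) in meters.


r_min = |L1 - L2| = |0.85 - 0.88| = 0.0300

0.0300 m


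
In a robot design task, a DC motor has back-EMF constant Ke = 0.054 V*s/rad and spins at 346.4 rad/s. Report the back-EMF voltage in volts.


V_emf = Ke * omega = 0.054*346.4 = 18.7056

18.7056 V


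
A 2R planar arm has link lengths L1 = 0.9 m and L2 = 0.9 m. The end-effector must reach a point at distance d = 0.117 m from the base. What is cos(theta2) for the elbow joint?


cos(th2) = (d^2 - L1^2 - L2^2)/(2*L1*L2) = (0.117^2 - 0.9^2 - 0.9^2)/(2*0.9*0.9) = -0.9916

-0.9916


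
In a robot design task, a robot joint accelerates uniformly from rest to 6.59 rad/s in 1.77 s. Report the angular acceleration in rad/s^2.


alpha = delta_omega / t = 6.59 / 1.77 = 3.7232

3.7232 rad/s^2


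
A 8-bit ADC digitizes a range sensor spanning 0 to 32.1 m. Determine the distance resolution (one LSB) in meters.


res = range / 2^n = 32.1/2^8 = 32.1/256 = 0.1254

0.1254 m


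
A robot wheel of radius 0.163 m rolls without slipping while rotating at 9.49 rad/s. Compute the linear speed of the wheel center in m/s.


v = omega * r = 9.49 * 0.163 = 1.5469

1.5469 m/s


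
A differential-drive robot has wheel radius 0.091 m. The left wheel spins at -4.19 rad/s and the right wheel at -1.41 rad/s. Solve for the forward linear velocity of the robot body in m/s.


v = r*(wR + wL)/2 = 0.091*(-1.41 + -4.19)/2 = -0.2548

-0.2548 m/s


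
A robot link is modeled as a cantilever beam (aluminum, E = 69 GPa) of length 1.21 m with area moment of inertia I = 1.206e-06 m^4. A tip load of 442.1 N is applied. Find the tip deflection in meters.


delta = F*L^3/(3*E*I) = 442.1*1.21^3/(3*6.900e+10*1.206e-06)
      = 783.2071181/249642 = 0.0031

0.0031 m


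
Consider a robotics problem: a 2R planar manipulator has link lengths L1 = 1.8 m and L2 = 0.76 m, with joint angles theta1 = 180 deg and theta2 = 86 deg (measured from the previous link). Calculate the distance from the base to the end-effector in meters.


x = L1*cos(th1) + L2*cos(th1+th2) = -1.853015
y = L1*sin(th1) + L2*sin(th1+th2) = -0.758149
d = sqrt(x^2 + y^2) = sqrt(3.433665 + 0.574790) = 2.0021

2.0021 m


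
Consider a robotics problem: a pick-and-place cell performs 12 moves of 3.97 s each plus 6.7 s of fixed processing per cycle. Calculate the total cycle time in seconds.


T = 12*3.97 + 6.7 = 54.3400

54.3400 s


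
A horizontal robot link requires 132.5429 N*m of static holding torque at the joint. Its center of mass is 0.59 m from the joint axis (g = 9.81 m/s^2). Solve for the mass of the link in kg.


m = tau / (g*L) = 132.5429 / (9.81 * 0.59) = 22.9000

22.9000 kg


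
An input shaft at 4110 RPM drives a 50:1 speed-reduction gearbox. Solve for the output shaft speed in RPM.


omega_out = omega_in / N = 4110 / 50 = 82.2000

82.2000 RPM


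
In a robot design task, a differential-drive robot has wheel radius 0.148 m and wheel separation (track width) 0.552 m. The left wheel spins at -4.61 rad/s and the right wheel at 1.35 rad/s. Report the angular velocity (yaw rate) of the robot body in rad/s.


omega = r*(wR - wL)/L = 0.148*(1.35 - (-4.61))/0.552 = 1.5980

1.5980 rad/s


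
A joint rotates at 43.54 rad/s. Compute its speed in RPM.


RPM = 43.54 * 60/(2*pi) = 415.7764

415.7764 RPM


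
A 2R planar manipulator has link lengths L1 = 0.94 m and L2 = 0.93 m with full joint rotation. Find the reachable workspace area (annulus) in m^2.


r_max = L1 + L2 = 1.8700, r_min = |L1 - L2| = 0.0100
A = pi*(r_max^2 - r_min^2) = pi*(3.4969 - 0.0001) = 10.9855

10.9855 m^2


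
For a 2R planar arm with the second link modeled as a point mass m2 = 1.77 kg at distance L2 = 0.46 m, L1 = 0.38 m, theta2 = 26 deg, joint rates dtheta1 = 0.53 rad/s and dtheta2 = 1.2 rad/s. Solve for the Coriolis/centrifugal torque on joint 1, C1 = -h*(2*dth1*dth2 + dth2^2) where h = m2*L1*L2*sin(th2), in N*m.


h = m2*L1*L2*sin(th2) = 1.77*0.38*0.46*sin(26 deg) = 0.135630
C1 = -h*(2*0.53*1.2 + 1.2^2) = -0.135630*2.7120 = -0.3678

-0.3678 N*m


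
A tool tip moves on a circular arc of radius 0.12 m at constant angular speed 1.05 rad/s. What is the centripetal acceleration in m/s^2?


a_c = omega^2 * r = 1.05^2 * 0.12 = 0.1323

0.1323 m/s^2


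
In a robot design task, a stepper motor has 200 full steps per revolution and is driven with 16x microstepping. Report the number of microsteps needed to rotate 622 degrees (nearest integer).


step_size = 360/(200*16) = 360/3200 = 0.112500 deg
n = 622/(360/3200) = 622*3200/360 = 5528.8889 -> 5529

5529 steps


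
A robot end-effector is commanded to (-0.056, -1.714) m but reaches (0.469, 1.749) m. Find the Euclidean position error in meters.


dx = 0.469 - (-0.056) = 0.5250, dy = 1.749 - (-1.714) = 3.4630
err = sqrt(0.275625 + 11.992369) = 3.5026

3.5026 m


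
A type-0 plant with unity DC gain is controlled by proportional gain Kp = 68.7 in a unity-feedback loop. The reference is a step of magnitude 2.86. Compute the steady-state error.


e_ss = R/(1 + Kp) = 2.86/(1 + 68.7) = 2.86/69.7000 = 0.0410

0.0410


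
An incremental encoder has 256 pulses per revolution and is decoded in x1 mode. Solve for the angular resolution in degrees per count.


resolution = 360 / (PPR * 1) = 360 / 256 = 1.4062

1.4062 degrees


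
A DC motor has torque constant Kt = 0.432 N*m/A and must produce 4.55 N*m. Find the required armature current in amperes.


I = tau / Kt = 4.55/0.432 = 10.5324

10.5324 A


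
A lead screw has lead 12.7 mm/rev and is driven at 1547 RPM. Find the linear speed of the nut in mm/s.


v = lead * (RPM/60) = 12.7*1547/60 = 327.4483

327.4483 mm/s


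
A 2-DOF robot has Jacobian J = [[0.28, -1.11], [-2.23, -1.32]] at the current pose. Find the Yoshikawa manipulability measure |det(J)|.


det(J) = 0.28*-1.32 - (-1.11)*(-2.23) = -2.8449
|det(J)| = 2.8449

2.8449


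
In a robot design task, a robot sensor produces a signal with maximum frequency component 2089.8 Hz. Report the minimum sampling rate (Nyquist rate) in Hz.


f_s,min = 2*f_max = 2*2089.8 = 4179.6000

4179.6000 Hz


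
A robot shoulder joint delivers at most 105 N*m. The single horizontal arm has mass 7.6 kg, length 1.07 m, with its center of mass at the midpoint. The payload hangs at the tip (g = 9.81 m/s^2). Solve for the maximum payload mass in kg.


tau_arm = m_arm*g*(L/2) = 7.6*9.81*1.07/2 = 39.8875 N*m
tau_payload = tau_max - tau_arm = 105 - 39.8875 = 65.1125
m_payload = tau_payload / (g*L) = 65.1125 / (9.81*1.07) = 6.2031

6.2031 kg


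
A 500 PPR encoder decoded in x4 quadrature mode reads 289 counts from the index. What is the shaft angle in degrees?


angle = counts * 360 / (PPR*4) = 289 * 360 / 2000 = 52.0200

52.0200 degrees


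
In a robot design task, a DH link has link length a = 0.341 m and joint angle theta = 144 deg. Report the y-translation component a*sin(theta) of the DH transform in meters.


a*sin(theta) = 0.341*sin(144 deg) = 0.2004

0.2004 m


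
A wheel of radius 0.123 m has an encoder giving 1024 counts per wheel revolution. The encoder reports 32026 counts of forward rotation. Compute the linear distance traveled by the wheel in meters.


revs = 32026/1024 = 31.275391
d = revs * 2*pi*r = 31.275391 * 2*pi*0.123 = 24.1706

24.1706 m


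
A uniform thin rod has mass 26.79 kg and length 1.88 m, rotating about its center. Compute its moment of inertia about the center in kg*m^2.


I = (1/12)*m*L^2 = (1/12)*26.79*1.88^2 = 7.8905

7.8905 kg*m^2


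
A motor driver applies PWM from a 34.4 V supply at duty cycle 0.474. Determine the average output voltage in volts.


V_avg = V_supply * D = 34.4*0.474 = 16.3056

16.3056 V


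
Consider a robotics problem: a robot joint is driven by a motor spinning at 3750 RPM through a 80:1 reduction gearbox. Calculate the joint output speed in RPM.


omega_joint = omega_motor / N = 3750 / 80 = 46.8750

46.8750 RPM


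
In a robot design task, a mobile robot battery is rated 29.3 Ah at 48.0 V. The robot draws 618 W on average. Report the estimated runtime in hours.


E = 29.3*48.0 = 1406.4000 Wh
t = E/P = 1406.4000/618 = 2.2757

2.2757 hours


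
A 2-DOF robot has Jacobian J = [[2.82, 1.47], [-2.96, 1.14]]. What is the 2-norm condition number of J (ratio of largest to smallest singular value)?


JJ^T eigenvalues: trace(JJ^T) = 20.1745, det(JJ^T) = det(J)^2 = 57.24435600
s_max^2 = (20.1745 + sqrt(178.03302625))/2 = 16.75870086
s_min^2 = (20.1745 - sqrt(178.03302625))/2 = 3.41579914
kappa = s_max/s_min = sqrt(16.75870086/3.41579914) = 2.2150

2.2150


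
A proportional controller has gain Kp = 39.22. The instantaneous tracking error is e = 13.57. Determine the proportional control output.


u_P = Kp * e = 39.22 * 13.57 = 532.2154

532.2154


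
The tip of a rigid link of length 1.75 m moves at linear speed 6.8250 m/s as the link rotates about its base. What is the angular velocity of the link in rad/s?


omega = v / L = 6.8250 / 1.75 = 3.9000

3.9000 rad/s


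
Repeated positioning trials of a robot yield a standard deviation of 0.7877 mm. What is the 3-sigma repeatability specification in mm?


repeatability = 3*sigma = 3*0.7877 = 2.3631

2.3631 mm


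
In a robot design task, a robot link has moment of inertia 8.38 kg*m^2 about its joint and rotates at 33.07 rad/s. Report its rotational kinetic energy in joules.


KE = (1/2)*I*omega^2 = 0.5*8.38*33.07^2 = 4582.2883

4582.2883 J


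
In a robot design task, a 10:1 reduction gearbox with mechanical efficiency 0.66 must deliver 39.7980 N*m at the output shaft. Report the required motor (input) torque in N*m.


tau_in = tau_out / (N * eta) = 39.7980 / (10 * 0.66) = 6.0300

6.0300 N*m


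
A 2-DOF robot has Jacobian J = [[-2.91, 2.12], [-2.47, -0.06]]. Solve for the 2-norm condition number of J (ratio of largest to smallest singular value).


JJ^T eigenvalues: trace(JJ^T) = 19.0670, det(JJ^T) = det(J)^2 = 29.27892100
s_max^2 = (19.0670 + sqrt(246.43480500))/2 = 17.38262105
s_min^2 = (19.0670 - sqrt(246.43480500))/2 = 1.68437895
kappa = s_max/s_min = sqrt(17.38262105/1.68437895) = 3.2125

3.2125


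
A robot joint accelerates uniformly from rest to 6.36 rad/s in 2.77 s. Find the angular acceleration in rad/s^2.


alpha = delta_omega / t = 6.36 / 2.77 = 2.2960

2.2960 rad/s^2


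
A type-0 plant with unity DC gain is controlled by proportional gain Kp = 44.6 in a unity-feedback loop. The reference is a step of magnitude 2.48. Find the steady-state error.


e_ss = R/(1 + Kp) = 2.48/(1 + 44.6) = 2.48/45.6000 = 0.0544

0.0544


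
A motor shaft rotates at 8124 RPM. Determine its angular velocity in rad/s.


omega = 8124 * 2*pi/60 = 850.7433

850.7433 rad/s


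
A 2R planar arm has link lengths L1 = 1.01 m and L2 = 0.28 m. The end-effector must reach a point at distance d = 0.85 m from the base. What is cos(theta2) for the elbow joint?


cos(th2) = (d^2 - L1^2 - L2^2)/(2*L1*L2) = (0.85^2 - 1.01^2 - 0.28^2)/(2*1.01*0.28) = -0.6648

-0.6648


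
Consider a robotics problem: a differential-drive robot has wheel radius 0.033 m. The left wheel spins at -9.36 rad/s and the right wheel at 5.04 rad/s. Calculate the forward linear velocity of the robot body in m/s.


v = r*(wR + wL)/2 = 0.033*(5.04 + -9.36)/2 = -0.0713

-0.0713 m/s


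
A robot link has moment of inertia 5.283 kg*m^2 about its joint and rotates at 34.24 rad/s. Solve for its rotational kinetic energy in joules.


KE = (1/2)*I*omega^2 = 0.5*5.283*34.24^2 = 3096.8354

3096.8354 J


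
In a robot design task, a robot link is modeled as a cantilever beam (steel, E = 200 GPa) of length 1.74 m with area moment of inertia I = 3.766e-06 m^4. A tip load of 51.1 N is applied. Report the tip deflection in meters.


delta = F*L^3/(3*E*I) = 51.1*1.74^3/(3*2.000e+11*3.766e-06)
      = 269.1960264/2259600 = 1.1913e-04

1.1913e-04 m


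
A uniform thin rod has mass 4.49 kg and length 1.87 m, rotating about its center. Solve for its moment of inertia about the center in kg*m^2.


I = (1/12)*m*L^2 = (1/12)*4.49*1.87^2 = 1.3084

1.3084 kg*m^2


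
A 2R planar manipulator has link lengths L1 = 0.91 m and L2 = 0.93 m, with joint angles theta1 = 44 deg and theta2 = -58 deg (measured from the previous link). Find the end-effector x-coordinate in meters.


x = L1*cos(th1) + L2*cos(th1+th2) = 0.91*cos(44 deg) + 0.93*cos(-14 deg) = 1.5570

1.5570 m


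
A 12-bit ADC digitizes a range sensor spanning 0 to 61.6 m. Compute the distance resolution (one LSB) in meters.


res = range / 2^n = 61.6/2^12 = 61.6/4096 = 0.0150

0.0150 m


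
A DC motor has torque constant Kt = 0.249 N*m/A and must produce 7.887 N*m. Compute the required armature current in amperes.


I = tau / Kt = 7.887/0.249 = 31.6747

31.6747 A


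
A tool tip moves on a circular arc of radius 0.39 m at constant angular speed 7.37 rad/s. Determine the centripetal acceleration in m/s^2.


a_c = omega^2 * r = 7.37^2 * 0.39 = 21.1836

21.1836 m/s^2


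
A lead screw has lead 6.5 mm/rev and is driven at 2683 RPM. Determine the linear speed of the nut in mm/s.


v = lead * (RPM/60) = 6.5*2683/60 = 290.6583

290.6583 mm/s


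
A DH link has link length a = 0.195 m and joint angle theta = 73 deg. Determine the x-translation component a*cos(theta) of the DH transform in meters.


a*cos(theta) = 0.195*cos(73 deg) = 0.0570

0.0570 m


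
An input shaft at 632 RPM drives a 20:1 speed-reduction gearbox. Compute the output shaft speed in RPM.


omega_out = omega_in / N = 632 / 20 = 31.6000

31.6000 RPM


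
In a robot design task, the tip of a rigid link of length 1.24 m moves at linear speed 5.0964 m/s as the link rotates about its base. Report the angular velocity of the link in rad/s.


omega = v / L = 5.0964 / 1.24 = 4.1100

4.1100 rad/s


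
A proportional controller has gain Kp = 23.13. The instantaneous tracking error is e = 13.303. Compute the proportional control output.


u_P = Kp * e = 23.13 * 13.303 = 307.6984

307.6984


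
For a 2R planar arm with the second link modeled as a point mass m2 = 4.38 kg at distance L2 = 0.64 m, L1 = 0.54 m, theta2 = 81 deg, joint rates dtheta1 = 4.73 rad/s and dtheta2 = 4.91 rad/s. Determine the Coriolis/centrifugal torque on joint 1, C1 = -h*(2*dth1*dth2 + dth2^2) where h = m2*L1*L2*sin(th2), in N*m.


h = m2*L1*L2*sin(th2) = 4.38*0.54*0.64*sin(81 deg) = 1.495091
C1 = -h*(2*4.73*4.91 + 4.91^2) = -1.495091*70.5567 = -105.4887

-105.4887 N*m


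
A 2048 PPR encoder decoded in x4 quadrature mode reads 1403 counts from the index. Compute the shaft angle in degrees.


angle = counts * 360 / (PPR*4) = 1403 * 360 / 8192 = 61.6553

61.6553 degrees


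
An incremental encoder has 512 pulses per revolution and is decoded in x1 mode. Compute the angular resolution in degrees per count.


resolution = 360 / (PPR * 1) = 360 / 512 = 0.7031

0.7031 degrees


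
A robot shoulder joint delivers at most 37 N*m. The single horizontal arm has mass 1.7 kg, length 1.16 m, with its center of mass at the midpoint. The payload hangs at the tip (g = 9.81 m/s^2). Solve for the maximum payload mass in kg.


tau_arm = m_arm*g*(L/2) = 1.7*9.81*1.16/2 = 9.6727 N*m
tau_payload = tau_max - tau_arm = 37 - 9.6727 = 27.3273
m_payload = tau_payload / (g*L) = 27.3273 / (9.81*1.16) = 2.4014

2.4014 kg


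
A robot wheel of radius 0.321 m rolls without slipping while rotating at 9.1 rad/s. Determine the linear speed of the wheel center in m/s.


v = omega * r = 9.1 * 0.321 = 2.9211

2.9211 m/s


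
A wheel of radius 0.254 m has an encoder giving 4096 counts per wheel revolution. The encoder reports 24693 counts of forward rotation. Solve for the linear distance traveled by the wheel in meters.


revs = 24693/4096 = 6.028564
d = revs * 2*pi*r = 6.028564 * 2*pi*0.254 = 9.6212

9.6212 m


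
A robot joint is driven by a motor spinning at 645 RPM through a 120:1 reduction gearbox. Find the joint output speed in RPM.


omega_joint = omega_motor / N = 645 / 120 = 5.3750

5.3750 RPM


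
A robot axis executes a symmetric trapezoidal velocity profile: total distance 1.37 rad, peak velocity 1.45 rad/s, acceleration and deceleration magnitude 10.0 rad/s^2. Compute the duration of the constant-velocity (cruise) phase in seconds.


t_acc = v/a = 0.145000 s, d_acc = v^2/(2a) = 0.105125 rad each
d_cruise = 1.37 - 2*0.105125 = 1.159750 rad
t_cruise = d_cruise/v = 1.159750/1.45 = 0.7998

0.7998 s


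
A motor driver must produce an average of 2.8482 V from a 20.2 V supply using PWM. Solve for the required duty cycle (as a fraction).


D = V_avg/V_supply = 2.8482/20.2 = 0.1410

0.1410


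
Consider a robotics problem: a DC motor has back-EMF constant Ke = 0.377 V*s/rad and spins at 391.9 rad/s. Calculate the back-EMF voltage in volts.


V_emf = Ke * omega = 0.377*391.9 = 147.7463

147.7463 V


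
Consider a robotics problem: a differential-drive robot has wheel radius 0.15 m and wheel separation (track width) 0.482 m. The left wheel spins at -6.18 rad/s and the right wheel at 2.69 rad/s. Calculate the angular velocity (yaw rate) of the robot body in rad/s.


omega = r*(wR - wL)/L = 0.15*(2.69 - (-6.18))/0.482 = 2.7604

2.7604 rad/s


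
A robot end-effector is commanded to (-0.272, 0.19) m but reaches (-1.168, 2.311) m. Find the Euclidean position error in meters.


dx = -1.168 - (-0.272) = -0.8960, dy = 2.311 - (0.19) = 2.1210
err = sqrt(0.802816 + 4.498641) = 2.3025

2.3025 m


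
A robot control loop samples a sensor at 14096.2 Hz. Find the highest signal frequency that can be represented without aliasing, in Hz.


f_max = f_s/2 = 14096.2/2 = 7048.1000

7048.1000 Hz


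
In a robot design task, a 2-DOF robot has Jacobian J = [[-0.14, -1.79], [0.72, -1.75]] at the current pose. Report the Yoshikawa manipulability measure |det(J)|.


det(J) = -0.14*-1.75 - (-1.79)*(0.72) = 1.5338
|det(J)| = 1.5338

1.5338


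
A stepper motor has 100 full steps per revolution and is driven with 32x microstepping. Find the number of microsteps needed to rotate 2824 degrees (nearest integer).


step_size = 360/(100*32) = 360/3200 = 0.112500 deg
n = 2824/(360/3200) = 2824*3200/360 = 25102.2222 -> 25102

25102 steps


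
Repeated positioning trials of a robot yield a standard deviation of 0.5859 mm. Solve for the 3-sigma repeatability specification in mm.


repeatability = 3*sigma = 3*0.5859 = 1.7577

1.7577 mm


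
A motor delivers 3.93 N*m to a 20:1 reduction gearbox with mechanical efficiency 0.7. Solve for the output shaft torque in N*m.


tau_out = tau_in * N * eta = 3.93 * 20 * 0.7 = 55.0200

55.0200 N*m


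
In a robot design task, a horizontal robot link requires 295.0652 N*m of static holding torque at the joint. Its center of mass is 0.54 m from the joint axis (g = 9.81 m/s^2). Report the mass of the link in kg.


m = tau / (g*L) = 295.0652 / (9.81 * 0.54) = 55.7000

55.7000 kg


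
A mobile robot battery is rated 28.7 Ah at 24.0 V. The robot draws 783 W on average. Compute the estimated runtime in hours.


E = 28.7*24.0 = 688.8000 Wh
t = E/P = 688.8000/783 = 0.8797

0.8797 hours


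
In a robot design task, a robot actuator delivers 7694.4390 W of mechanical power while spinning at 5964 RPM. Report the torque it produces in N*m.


omega = 5964 * 2*pi/60 = 624.548620 rad/s
tau = P / omega = 7694.4390 / 624.548620 = 12.3200

12.3200 N*m


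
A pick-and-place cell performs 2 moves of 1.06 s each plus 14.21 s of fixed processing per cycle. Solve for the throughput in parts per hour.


T_cycle = 2*1.06 + 14.21 = 16.3300 s
rate = 3600/T = 220.4532

220.4532 parts/hour


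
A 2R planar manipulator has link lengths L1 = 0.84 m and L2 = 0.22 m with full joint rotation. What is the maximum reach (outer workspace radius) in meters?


r_max = L1 + L2 = 0.84 + 0.22 = 1.0600

1.0600 m


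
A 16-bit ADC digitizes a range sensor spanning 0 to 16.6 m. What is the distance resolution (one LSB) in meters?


res = range / 2^n = 16.6/2^16 = 16.6/65536 = 2.5330e-04

2.5330e-04 m


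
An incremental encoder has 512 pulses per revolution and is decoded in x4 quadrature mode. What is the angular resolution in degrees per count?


resolution = 360 / (PPR * 4) = 360 / 2048 = 0.1758

0.1758 degrees


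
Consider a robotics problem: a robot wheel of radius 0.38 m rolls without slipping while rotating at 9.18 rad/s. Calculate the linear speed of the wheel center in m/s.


v = omega * r = 9.18 * 0.38 = 3.4884

3.4884 m/s


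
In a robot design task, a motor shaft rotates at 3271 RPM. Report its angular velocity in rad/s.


omega = 3271 * 2*pi/60 = 342.5383

342.5383 rad/s


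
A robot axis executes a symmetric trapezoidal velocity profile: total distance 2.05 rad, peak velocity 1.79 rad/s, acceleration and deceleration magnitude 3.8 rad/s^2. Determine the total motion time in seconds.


t_acc = v/a = 1.79/3.8 = 0.471053 s
d_acc = v^2/(2a) = 0.421592 rad (each ramp)
d_cruise = 2.05 - 2*0.421592 = 1.206816 rad
t_cruise = 1.206816/1.79 = 0.674199 s
t_total = 2*0.471053 + 0.674199 = 1.6163

1.6163 s


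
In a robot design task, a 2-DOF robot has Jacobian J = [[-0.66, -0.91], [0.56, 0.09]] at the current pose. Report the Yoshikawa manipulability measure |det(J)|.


det(J) = -0.66*0.09 - (-0.91)*(0.56) = 0.4502
|det(J)| = 0.4502

0.4502


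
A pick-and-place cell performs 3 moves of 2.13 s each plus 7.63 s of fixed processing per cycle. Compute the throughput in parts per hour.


T_cycle = 3*2.13 + 7.63 = 14.0200 s
rate = 3600/T = 256.7760

256.7760 parts/hour


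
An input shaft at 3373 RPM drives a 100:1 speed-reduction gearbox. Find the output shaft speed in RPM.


omega_out = omega_in / N = 3373 / 100 = 33.7300

33.7300 RPM


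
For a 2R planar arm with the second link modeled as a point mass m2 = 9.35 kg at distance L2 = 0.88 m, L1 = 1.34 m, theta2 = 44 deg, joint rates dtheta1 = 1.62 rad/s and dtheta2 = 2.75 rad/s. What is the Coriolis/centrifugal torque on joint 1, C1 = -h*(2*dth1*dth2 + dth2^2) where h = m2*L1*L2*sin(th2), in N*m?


h = m2*L1*L2*sin(th2) = 9.35*1.34*0.88*sin(44 deg) = 7.658970
C1 = -h*(2*1.62*2.75 + 2.75^2) = -7.658970*16.4725 = -126.1624

-126.1624 N*m


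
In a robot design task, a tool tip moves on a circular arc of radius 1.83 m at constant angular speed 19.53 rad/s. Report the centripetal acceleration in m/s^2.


a_c = omega^2 * r = 19.53^2 * 1.83 = 698.0002

698.0002 m/s^2


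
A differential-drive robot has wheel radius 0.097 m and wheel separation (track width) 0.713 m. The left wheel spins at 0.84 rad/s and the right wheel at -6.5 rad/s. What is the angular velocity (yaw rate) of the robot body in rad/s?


omega = r*(wR - wL)/L = 0.097*(-6.5 - (0.84))/0.713 = -0.9986

-0.9986 rad/s


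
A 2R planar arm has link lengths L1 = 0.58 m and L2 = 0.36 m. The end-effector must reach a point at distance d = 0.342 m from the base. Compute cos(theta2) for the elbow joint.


cos(th2) = (d^2 - L1^2 - L2^2)/(2*L1*L2) = (0.342^2 - 0.58^2 - 0.36^2)/(2*0.58*0.36) = -0.8358

-0.8358


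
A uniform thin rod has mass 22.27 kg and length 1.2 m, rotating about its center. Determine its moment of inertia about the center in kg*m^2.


I = (1/12)*m*L^2 = (1/12)*22.27*1.2^2 = 2.6724

2.6724 kg*m^2


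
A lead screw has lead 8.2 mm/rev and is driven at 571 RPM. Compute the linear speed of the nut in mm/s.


v = lead * (RPM/60) = 8.2*571/60 = 78.0367

78.0367 mm/s


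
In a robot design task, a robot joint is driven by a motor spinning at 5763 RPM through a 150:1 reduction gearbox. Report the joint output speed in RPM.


omega_joint = omega_motor / N = 5763 / 150 = 38.4200

38.4200 RPM


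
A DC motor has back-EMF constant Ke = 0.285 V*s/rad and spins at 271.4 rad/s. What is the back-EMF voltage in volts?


V_emf = Ke * omega = 0.285*271.4 = 77.3490

77.3490 V


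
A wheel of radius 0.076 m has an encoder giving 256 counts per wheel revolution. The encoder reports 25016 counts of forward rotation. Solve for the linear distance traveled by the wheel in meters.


revs = 25016/256 = 97.718750
d = revs * 2*pi*r = 97.718750 * 2*pi*0.076 = 46.6629

46.6629 m


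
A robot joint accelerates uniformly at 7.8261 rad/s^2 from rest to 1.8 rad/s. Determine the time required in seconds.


t = delta_omega / alpha = 1.8 / 7.8261 = 0.2300

0.2300 s


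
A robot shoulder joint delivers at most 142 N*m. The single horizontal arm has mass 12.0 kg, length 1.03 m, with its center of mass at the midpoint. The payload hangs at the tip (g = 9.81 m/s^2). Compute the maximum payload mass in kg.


tau_arm = m_arm*g*(L/2) = 12.0*9.81*1.03/2 = 60.6258 N*m
tau_payload = tau_max - tau_arm = 142 - 60.6258 = 81.3742
m_payload = tau_payload / (g*L) = 81.3742 / (9.81*1.03) = 8.0534

8.0534 kg


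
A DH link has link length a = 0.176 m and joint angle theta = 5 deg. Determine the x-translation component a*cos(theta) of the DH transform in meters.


a*cos(theta) = 0.176*cos(5 deg) = 0.1753

0.1753 m


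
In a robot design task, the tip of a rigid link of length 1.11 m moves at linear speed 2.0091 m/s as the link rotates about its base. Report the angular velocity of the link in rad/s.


omega = v / L = 2.0091 / 1.11 = 1.8100

1.8100 rad/s


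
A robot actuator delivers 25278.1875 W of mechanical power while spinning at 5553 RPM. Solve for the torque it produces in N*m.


omega = 5553 * 2*pi/60 = 581.508800 rad/s
tau = P / omega = 25278.1875 / 581.508800 = 43.4700

43.4700 N*m


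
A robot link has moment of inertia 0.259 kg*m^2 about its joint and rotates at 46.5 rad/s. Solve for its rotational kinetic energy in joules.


KE = (1/2)*I*omega^2 = 0.5*0.259*46.5^2 = 280.0114

280.0114 J


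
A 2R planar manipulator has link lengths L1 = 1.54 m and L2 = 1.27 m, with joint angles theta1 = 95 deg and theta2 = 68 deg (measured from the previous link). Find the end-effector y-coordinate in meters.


y = L1*sin(th1) + L2*sin(th1+th2) = 1.54*sin(95 deg) + 1.27*sin(163 deg) = 1.9055

1.9055 m


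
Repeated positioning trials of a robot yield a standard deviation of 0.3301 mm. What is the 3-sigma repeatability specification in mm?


repeatability = 3*sigma = 3*0.3301 = 0.9903

0.9903 mm


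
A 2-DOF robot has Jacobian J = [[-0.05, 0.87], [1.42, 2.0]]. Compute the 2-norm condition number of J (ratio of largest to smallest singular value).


JJ^T eigenvalues: trace(JJ^T) = 6.7758, det(JJ^T) = det(J)^2 = 1.78329316
s_max^2 = (6.7758 + sqrt(38.77829300))/2 = 6.50151097
s_min^2 = (6.7758 - sqrt(38.77829300))/2 = 0.27428903
kappa = s_max/s_min = sqrt(6.50151097/0.27428903) = 4.8686

4.8686


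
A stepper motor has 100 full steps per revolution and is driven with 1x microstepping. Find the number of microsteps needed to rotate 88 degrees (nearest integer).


step_size = 360/(100*1) = 360/100 = 3.600000 deg
n = 88/(360/100) = 88*100/360 = 24.4444 -> 24

24 steps


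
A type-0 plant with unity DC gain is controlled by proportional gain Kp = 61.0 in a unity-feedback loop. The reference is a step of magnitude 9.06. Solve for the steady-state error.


e_ss = R/(1 + Kp) = 9.06/(1 + 61.0) = 9.06/62.0000 = 0.1461

0.1461


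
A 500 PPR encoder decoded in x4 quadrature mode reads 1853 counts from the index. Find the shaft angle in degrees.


angle = counts * 360 / (PPR*4) = 1853 * 360 / 2000 = 333.5400

333.5400 degrees


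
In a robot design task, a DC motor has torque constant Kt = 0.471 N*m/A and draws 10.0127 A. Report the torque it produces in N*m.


tau = Kt * I = 0.471*10.0127 = 4.7160

4.7160 N*m


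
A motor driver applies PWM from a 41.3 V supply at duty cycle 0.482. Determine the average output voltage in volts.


V_avg = V_supply * D = 41.3*0.482 = 19.9066

19.9066 V


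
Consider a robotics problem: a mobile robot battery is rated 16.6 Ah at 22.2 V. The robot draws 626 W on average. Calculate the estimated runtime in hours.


E = 16.6*22.2 = 368.5200 Wh
t = E/P = 368.5200/626 = 0.5887

0.5887 hours


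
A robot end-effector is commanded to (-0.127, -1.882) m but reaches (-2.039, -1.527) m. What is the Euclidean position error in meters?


dx = -2.039 - (-0.127) = -1.9120, dy = -1.527 - (-1.882) = 0.3550
err = sqrt(3.655744 + 0.126025) = 1.9447

1.9447 m


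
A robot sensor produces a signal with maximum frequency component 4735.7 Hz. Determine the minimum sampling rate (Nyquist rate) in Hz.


f_s,min = 2*f_max = 2*4735.7 = 9471.4000

9471.4000 Hz


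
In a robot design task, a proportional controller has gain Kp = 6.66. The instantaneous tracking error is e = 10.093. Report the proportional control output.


u_P = Kp * e = 6.66 * 10.093 = 67.2194

67.2194


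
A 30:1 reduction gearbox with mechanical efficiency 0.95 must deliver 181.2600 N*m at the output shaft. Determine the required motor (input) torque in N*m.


tau_in = tau_out / (N * eta) = 181.2600 / (30 * 0.95) = 6.3600

6.3600 N*m


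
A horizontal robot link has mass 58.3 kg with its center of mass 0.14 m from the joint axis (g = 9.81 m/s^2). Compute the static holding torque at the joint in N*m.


tau = m*g*L = 58.3 * 9.81 * 0.14 = 80.0692

80.0692 N*m


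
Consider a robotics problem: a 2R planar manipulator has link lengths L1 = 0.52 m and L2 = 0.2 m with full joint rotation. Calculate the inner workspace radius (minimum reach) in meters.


r_min = |L1 - L2| = |0.52 - 0.2| = 0.3200

0.3200 m


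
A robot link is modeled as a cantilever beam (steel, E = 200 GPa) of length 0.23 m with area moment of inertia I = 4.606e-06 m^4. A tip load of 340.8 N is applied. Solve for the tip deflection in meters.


delta = F*L^3/(3*E*I) = 340.8*0.23^3/(3*2.000e+11*4.606e-06)
      = 4.1465136/2763600 = 1.5004e-06

1.5004e-06 m


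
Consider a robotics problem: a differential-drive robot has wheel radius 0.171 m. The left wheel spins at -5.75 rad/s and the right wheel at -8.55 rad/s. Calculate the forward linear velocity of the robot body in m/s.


v = r*(wR + wL)/2 = 0.171*(-8.55 + -5.75)/2 = -1.2227

-1.2227 m/s


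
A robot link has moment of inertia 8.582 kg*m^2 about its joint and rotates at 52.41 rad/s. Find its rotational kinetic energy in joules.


KE = (1/2)*I*omega^2 = 0.5*8.582*52.41^2 = 11786.5536

11786.5536 J


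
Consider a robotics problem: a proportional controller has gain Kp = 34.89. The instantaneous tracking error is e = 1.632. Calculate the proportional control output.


u_P = Kp * e = 34.89 * 1.632 = 56.9405

56.9405


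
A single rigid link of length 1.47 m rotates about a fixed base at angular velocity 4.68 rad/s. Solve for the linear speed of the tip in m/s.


v = L*omega = 1.47 * 4.68 = 6.8796

6.8796 m/s


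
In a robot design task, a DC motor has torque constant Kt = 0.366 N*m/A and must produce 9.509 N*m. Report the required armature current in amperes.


I = tau / Kt = 9.509/0.366 = 25.9809

25.9809 A


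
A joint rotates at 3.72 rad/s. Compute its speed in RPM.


RPM = 3.72 * 60/(2*pi) = 35.5234

35.5234 RPM


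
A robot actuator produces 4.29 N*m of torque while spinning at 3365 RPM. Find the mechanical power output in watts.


omega = 3365 * 2*pi/60 = 352.381976 rad/s
P = tau * omega = 4.29 * 352.381976 = 1511.7187

1511.7187 W


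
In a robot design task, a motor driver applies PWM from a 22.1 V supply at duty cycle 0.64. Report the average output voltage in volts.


V_avg = V_supply * D = 22.1*0.64 = 14.1440

14.1440 V


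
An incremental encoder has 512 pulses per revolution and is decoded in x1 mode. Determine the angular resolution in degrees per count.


resolution = 360 / (PPR * 1) = 360 / 512 = 0.7031

0.7031 degrees


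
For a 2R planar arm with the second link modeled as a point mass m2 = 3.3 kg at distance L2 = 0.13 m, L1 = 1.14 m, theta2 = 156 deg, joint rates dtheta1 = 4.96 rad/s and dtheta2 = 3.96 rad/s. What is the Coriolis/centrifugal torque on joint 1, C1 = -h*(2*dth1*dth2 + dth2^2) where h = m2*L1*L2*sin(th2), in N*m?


h = m2*L1*L2*sin(th2) = 3.3*1.14*0.13*sin(156 deg) = 0.198919
C1 = -h*(2*4.96*3.96 + 3.96^2) = -0.198919*54.9648 = -10.9335

-10.9335 N*m


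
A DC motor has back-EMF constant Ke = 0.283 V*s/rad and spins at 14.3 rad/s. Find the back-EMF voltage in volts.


V_emf = Ke * omega = 0.283*14.3 = 4.0469

4.0469 V


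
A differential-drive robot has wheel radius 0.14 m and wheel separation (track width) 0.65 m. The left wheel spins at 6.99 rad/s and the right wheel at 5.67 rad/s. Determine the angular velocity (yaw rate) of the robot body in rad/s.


omega = r*(wR - wL)/L = 0.14*(5.67 - (6.99))/0.65 = -0.2843

-0.2843 rad/s


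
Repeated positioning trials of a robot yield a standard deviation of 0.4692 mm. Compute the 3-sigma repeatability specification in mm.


repeatability = 3*sigma = 3*0.4692 = 1.4076

1.4076 mm


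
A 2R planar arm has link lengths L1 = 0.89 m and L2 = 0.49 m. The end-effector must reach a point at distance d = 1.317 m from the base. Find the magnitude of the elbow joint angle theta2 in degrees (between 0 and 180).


cos(th2) = (d^2 - L1^2 - L2^2)/(2*L1*L2) = (1.317^2 - 0.89^2 - 0.49^2)/(2*0.89*0.49) = 0.80519262
th2 = acos(0.80519262) = 36.3711 deg

36.3711 degrees


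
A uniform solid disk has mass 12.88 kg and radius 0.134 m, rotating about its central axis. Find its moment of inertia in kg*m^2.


I = (1/2)*m*R^2 = 0.5*12.88*0.134^2 = 0.1156

0.1156 kg*m^2


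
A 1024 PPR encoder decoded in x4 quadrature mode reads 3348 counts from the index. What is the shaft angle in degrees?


angle = counts * 360 / (PPR*4) = 3348 * 360 / 4096 = 294.2578

294.2578 degrees


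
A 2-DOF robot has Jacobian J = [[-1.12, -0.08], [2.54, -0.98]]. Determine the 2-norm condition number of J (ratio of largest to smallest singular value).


JJ^T eigenvalues: trace(JJ^T) = 8.6728, det(JJ^T) = det(J)^2 = 1.69208064
s_max^2 = (8.6728 + sqrt(68.44913728))/2 = 8.47309969
s_min^2 = (8.6728 - sqrt(68.44913728))/2 = 0.19970031
kappa = s_max/s_min = sqrt(8.47309969/0.19970031) = 6.5138

6.5138


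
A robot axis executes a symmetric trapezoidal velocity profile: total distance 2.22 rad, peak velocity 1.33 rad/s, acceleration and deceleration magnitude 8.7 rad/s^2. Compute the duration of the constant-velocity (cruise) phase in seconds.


t_acc = v/a = 0.152874 s, d_acc = v^2/(2a) = 0.101661 rad each
d_cruise = 2.22 - 2*0.101661 = 2.016678 rad
t_cruise = d_cruise/v = 2.016678/1.33 = 1.5163

1.5163 s


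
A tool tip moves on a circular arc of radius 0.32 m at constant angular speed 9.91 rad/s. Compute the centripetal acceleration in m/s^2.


a_c = omega^2 * r = 9.91^2 * 0.32 = 31.4266

31.4266 m/s^2


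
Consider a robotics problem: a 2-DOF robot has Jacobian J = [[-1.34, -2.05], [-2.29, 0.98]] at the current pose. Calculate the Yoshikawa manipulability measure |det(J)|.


det(J) = -1.34*0.98 - (-2.05)*(-2.29) = -6.0077
|det(J)| = 6.0077

6.0077


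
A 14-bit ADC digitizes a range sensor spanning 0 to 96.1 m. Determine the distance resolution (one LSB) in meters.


res = range / 2^n = 96.1/2^14 = 96.1/16384 = 0.0059

0.0059 m


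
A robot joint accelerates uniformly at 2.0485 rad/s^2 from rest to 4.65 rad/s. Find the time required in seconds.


t = delta_omega / alpha = 4.65 / 2.0485 = 2.2700

2.2700 s


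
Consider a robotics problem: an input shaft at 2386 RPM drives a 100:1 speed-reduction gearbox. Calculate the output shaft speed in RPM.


omega_out = omega_in / N = 2386 / 100 = 23.8600

23.8600 RPM


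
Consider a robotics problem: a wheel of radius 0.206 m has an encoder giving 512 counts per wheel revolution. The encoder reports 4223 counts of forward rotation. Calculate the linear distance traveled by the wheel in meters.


revs = 4223/512 = 8.248047
d = revs * 2*pi*r = 8.248047 * 2*pi*0.206 = 10.6757

10.6757 m


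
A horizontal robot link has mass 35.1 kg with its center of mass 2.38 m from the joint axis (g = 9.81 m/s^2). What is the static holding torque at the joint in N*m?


tau = m*g*L = 35.1 * 9.81 * 2.38 = 819.5078

819.5078 N*m


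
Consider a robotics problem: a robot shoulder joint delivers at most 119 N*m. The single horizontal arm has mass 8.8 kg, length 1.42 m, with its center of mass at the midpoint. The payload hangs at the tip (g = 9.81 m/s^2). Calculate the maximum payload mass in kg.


tau_arm = m_arm*g*(L/2) = 8.8*9.81*1.42/2 = 61.2929 N*m
tau_payload = tau_max - tau_arm = 119 - 61.2929 = 57.7071
m_payload = tau_payload / (g*L) = 57.7071 / (9.81*1.42) = 4.1426

4.1426 kg


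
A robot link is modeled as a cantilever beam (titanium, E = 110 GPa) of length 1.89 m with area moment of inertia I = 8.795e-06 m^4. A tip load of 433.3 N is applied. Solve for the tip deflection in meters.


delta = F*L^3/(3*E*I) = 433.3*1.89^3/(3*1.100e+11*8.795e-06)
      = 2925.3248577/2902350 = 0.0010

0.0010 m


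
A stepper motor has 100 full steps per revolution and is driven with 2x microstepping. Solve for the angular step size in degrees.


step = 360/(100*2) = 360/200 = 1.8000

1.8000 degrees
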